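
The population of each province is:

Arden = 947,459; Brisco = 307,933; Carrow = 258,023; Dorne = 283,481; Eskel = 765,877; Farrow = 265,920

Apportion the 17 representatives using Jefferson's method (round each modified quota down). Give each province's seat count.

Arden=6; Brisco=2; Carrow=1; Dorne=2; Eskel=5; Farrow=1

Standard divisor 2828693/17 ≈ 166393.706; standard quotas: Arden 5.694, Brisco 1.851, Carrow 1.551, Dorne 1.704, Eskel 4.603, Farrow 1.598.
Rounding down gives 5, 1, 1, 1, 4, 1 = 13 seats, so the divisor must be adjusted.
With modified divisor 138500: modified quotas Arden 6.841, Brisco 2.223, Carrow 1.863, Dorne 2.047, Eskel 5.530, Farrow 1.920.
Rounding down: Arden 6, Brisco 2, Carrow 1, Dorne 2, Eskel 5, Farrow 1 (total 17).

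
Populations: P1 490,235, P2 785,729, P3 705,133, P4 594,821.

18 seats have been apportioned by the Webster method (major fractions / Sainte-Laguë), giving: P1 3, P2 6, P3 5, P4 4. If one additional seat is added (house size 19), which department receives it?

Priority for the next seat is population ÷ (current seats + 0.5).
Priorities: P1 140067.143, P2 120881.385, P3 128206.000, P4 132182.444.
Highest priority: P1.

P1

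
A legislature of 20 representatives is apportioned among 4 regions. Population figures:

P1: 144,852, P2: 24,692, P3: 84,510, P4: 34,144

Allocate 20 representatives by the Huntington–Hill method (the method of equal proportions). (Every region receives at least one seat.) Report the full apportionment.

With divisor 14604: modified quotas P1 9.919, P2 1.691, P3 5.787, P4 2.338.
Geometric-mean thresholds: P1 √(9·10)=9.487, P2 √(1·2)=1.414, P3 √(5·6)=5.477, P4 √(2·3)=2.449.
Each quota rounded against its threshold gives P1 10, P2 2, P3 6, P4 2 (total 20).

P1=10; P2=2; P3=6; P4=2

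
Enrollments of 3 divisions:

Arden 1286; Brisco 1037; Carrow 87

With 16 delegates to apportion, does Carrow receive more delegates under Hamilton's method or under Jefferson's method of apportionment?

Hamilton

Hamilton: Arden 8, Brisco 7, Carrow 1.
Jefferson: Arden 9, Brisco 7, Carrow 0.
Carrow gets 1 under Hamilton and 0 under Jefferson.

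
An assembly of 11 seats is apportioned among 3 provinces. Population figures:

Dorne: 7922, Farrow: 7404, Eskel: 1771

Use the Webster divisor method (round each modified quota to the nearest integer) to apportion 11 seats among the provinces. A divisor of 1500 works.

With modified divisor 1500: modified quotas Dorne 5.281, Farrow 4.936, Eskel 1.181.
Rounding to the nearest integer: Dorne 5, Farrow 5, Eskel 1 (total 11).

Dorne 5, Farrow 5, Eskel 1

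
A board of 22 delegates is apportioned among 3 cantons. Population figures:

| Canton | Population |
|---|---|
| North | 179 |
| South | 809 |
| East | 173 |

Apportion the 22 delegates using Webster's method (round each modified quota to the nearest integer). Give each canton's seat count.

Standard divisor 1161/22 ≈ 52.773; standard quotas: North 3.392, South 15.330, East 3.278.
Rounding to the nearest integer gives 3, 15, 3 = 21 seats, so the divisor must be adjusted.
With modified divisor 52: modified quotas North 3.442, South 15.558, East 3.327.
Rounding to the nearest integer: North 3, South 16, East 3 (total 22).

North=3, South=16, East=3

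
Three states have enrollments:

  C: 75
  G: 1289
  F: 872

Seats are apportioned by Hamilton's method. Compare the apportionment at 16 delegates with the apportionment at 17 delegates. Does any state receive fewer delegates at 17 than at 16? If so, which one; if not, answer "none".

C

At 16 seats: C 1, G 9, F 6.
At 17 seats: C 0, G 10, F 7.
C drops from 1 to 0.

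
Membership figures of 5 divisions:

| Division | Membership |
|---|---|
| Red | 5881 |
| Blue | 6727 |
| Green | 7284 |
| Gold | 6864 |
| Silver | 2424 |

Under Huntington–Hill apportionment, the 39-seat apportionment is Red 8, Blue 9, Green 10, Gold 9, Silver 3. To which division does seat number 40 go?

Priority for the next seat is population ÷ (√(s·(s+1))).
Priorities: Red 693.082, Blue 709.088, Green 694.502, Gold 723.529, Silver 699.749.
Highest priority: Gold.

Gold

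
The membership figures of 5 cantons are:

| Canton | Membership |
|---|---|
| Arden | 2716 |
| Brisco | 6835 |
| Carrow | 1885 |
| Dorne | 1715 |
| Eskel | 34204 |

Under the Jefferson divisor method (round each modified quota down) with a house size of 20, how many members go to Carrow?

Standard divisor 47355/20 ≈ 2367.75; standard quotas: Arden 1.147, Brisco 2.887, Carrow 0.796, Dorne 0.724, Eskel 14.446.
Rounding down gives 1, 2, 0, 0, 14 = 17 seats, so the divisor must be adjusted.
With modified divisor 2100: modified quotas Arden 1.293, Brisco 3.255, Carrow 0.898, Dorne 0.817, Eskel 16.288.
Rounding down: Arden 1, Brisco 3, Carrow 0, Dorne 0, Eskel 16 (total 20).
Carrow receives 0.

0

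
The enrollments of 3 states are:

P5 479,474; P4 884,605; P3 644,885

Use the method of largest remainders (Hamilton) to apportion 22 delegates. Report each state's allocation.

Standard divisor: 2008964 ÷ 22 ≈ 91316.545.
Standard quotas: P5 5.2507, P4 9.6872, P3 7.0621.
Lower quotas: P5 5, P4 9, P3 7 (sum 21, leaving 1 seat).
Remainders in descending order: P4 0.6872, P5 0.2507, P3 0.0621.
The surplus seat goes to P4.

P5 5, P4 10, P3 7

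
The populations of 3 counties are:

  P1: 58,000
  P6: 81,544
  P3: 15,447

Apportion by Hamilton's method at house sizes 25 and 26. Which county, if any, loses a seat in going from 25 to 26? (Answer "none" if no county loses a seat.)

At 25 seats: P1 9, P6 13, P3 3.
At 26 seats: P1 10, P6 14, P3 2.
P3 drops from 3 to 2.

P3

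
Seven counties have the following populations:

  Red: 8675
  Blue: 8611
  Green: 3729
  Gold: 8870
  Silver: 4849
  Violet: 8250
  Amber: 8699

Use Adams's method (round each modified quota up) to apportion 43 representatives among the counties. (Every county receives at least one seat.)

Red 7, Blue 7, Green 3, Gold 8, Silver 4, Violet 7, Amber 7

Standard divisor 51683/43 ≈ 1201.93; standard quotas: Red 7.218, Blue 7.164, Green 3.103, Gold 7.380, Silver 4.034, Violet 6.864, Amber 7.238.
Rounding up gives 8, 8, 4, 8, 5, 7, 8 = 48 seats, so the divisor must be adjusted.
With modified divisor 1260: modified quotas Red 6.885, Blue 6.834, Green 2.960, Gold 7.040, Silver 3.848, Violet 6.548, Amber 6.904.
Rounding up: Red 7, Blue 7, Green 3, Gold 8, Silver 4, Violet 7, Amber 7 (total 43).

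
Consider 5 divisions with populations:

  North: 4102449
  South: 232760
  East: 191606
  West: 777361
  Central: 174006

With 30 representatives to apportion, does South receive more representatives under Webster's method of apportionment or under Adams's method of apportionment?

Adams

Webster: North 23, South 1, East 1, West 4, Central 1.
Adams: North 22, South 2, East 1, West 4, Central 1.
South gets 1 under Webster and 2 under Adams.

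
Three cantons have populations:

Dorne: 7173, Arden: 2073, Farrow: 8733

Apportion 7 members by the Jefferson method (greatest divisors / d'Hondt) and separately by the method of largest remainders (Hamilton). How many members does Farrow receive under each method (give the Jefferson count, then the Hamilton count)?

4 and 3

Jefferson: Dorne 3, Arden 0, Farrow 4.
Hamilton: Dorne 3, Arden 1, Farrow 3.
Farrow gets 4 under Jefferson and 3 under Hamilton.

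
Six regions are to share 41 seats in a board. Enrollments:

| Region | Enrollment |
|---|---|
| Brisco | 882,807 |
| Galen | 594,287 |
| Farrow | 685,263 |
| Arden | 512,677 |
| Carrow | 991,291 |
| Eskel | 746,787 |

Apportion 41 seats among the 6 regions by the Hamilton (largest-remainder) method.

Standard divisor: 4413112 ÷ 41 ≈ 107636.878.
Standard quotas: Brisco 8.2017, Galen 5.5212, Farrow 6.3664, Arden 4.7630, Carrow 9.2096, Eskel 6.9380.
Lower quotas: Brisco 8, Galen 5, Farrow 6, Arden 4, Carrow 9, Eskel 6 (sum 38, leaving 3 seats).
Remainders in descending order: Eskel 0.9380, Arden 0.7630, Galen 0.5212, Farrow 0.3664, Carrow 0.2096, Brisco 0.2017.
Largest remainders: Eskel, Arden, Galen receive the extra seats.

Brisco 8, Galen 6, Farrow 6, Arden 5, Carrow 9, Eskel 7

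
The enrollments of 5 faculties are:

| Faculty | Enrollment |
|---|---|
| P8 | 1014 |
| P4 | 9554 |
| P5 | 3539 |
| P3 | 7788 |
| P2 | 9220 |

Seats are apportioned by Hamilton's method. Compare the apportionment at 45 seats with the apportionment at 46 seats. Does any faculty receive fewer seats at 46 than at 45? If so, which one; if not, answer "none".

P8

At 45 seats: P8 2, P4 14, P5 5, P3 11, P2 13.
At 46 seats: P8 1, P4 14, P5 5, P3 12, P2 14.
P8 drops from 2 to 1.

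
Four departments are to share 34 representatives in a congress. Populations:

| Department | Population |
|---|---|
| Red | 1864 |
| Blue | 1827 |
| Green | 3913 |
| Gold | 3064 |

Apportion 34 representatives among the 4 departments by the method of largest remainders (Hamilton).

Red 6, Blue 6, Green 12, Gold 10

Standard divisor: 10668 ÷ 34 ≈ 313.765.
Standard quotas: Red 5.941, Blue 5.823, Green 12.471, Gold 9.765.
Lower quotas: Red 5, Blue 5, Green 12, Gold 9 (sum 31, leaving 3 seats).
Remainders in descending order: Red 0.941, Blue 0.823, Gold 0.765, Green 0.471.
The surplus seats go to Red, Blue, Gold.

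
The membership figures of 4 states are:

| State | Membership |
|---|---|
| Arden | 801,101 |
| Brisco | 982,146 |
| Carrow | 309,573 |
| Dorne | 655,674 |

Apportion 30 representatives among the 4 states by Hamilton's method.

Total 2748494; standard divisor 2748494/30 ≈ 91616.467.
Standard quotas: Arden 8.7441, Brisco 10.7202, Carrow 3.3790, Dorne 7.1567.
Lower quotas: Arden 8, Brisco 10, Carrow 3, Dorne 7 (sum 28, leaving 2 seats).
Remainders in descending order: Arden 0.7441, Brisco 0.7202, Carrow 0.3790, Dorne 0.1567.
Largest remainders: Arden, Brisco receive the extra seats.

Arden 9, Brisco 11, Carrow 3, Dorne 7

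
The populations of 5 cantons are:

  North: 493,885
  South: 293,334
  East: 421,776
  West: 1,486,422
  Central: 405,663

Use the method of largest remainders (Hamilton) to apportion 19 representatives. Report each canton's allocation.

North=3; South=2; East=3; West=9; Central=2

The standard divisor is 3101080/19 ≈ 163214.737.
Standard quotas: North 3.0260, South 1.7972, East 2.5842, West 9.1072, Central 2.4855.
Lower quotas: North 3, South 1, East 2, West 9, Central 2 (sum 17, leaving 2 seats).
Remainders in descending order: South 0.7972, East 0.5842, Central 0.4855, West 0.1072, North 0.0260.
Largest remainders: South, East receive the extra seats.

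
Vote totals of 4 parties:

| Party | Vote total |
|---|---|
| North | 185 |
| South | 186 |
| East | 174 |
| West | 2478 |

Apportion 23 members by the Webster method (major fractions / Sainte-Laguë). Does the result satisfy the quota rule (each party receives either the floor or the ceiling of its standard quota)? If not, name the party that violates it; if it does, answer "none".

Standard quotas: North 1.408, South 1.415, East 1.324, West 18.853.
Webster allocation: North 1, South 1, East 1, West 20.
West has quota 18.853 (lower 18, upper 19) but receives 20 — outside the quota interval.

West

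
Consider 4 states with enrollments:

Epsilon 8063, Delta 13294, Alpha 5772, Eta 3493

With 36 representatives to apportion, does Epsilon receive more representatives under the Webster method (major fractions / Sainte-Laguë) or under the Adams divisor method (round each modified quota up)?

Webster: Epsilon 9, Delta 16, Alpha 7, Eta 4.
Adams: Epsilon 10, Delta 15, Alpha 7, Eta 4.
Epsilon gets 9 under Webster and 10 under Adams.

Adams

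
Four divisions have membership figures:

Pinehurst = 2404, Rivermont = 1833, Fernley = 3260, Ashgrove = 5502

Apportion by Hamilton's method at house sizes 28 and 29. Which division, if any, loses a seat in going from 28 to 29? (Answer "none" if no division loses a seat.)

none

At 28 seats: Pinehurst 5, Rivermont 4, Fernley 7, Ashgrove 12.
At 29 seats: Pinehurst 6, Rivermont 4, Fernley 7, Ashgrove 12.
No division's allocation decreased.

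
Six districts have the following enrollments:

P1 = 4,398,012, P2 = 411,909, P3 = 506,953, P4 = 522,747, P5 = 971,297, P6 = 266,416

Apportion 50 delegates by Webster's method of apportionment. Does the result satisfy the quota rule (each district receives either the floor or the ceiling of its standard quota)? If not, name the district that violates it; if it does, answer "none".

P1

Standard quotas: P1 31.071, P2 2.910, P3 3.582, P4 3.693, P5 6.862, P6 1.882.
Webster allocation: P1 30, P2 3, P3 4, P4 4, P5 7, P6 2.
P1 has quota 31.071 (lower 31, upper 32) but receives 30 — outside the quota interval.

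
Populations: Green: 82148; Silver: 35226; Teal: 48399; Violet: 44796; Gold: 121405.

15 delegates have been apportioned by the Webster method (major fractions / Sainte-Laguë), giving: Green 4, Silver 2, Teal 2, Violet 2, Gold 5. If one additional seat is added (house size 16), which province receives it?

Gold

Priority for the next seat is population ÷ (current seats + 0.5).
Priorities: Green 18255.111, Silver 14090.400, Teal 19359.600, Violet 17918.400, Gold 22073.636.
Highest priority: Gold.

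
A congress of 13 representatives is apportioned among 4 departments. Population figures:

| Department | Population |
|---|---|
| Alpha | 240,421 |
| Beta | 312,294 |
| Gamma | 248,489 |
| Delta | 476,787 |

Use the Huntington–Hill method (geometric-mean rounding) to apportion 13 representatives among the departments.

With divisor 99798: modified quotas Alpha 2.409, Beta 3.129, Gamma 2.490, Delta 4.778.
Geometric-mean thresholds: Alpha √(2·3)=2.449, Beta √(3·4)=3.464, Gamma √(2·3)=2.449, Delta √(4·5)=4.472.
Each quota rounded against its threshold gives Alpha 2, Beta 3, Gamma 3, Delta 5 (total 13).

Alpha: 2; Beta: 3; Gamma: 3; Delta: 5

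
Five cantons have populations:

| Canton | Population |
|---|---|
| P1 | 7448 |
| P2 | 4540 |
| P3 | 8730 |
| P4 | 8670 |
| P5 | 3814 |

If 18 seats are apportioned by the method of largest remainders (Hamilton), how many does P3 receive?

5

Standard divisor: 33202 ÷ 18 ≈ 1844.556.
Standard quotas: P1 4.0378, P2 2.4613, P3 4.7328, P4 4.7003, P5 2.0677.
Lower quotas: P1 4, P2 2, P3 4, P4 4, P5 2 (sum 16, leaving 2 seats).
Remainders in descending order: P3 0.7328, P4 0.7003, P2 0.4613, P5 0.0677, P1 0.0378.
Largest remainders: P3, P4 receive the extra seats.
P3 receives 5.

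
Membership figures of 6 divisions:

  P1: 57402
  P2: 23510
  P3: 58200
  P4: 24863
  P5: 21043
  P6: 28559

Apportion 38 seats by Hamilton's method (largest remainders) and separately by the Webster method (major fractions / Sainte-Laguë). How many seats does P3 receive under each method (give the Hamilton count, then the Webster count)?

Hamilton: P1 10, P2 4, P3 10, P4 5, P5 4, P6 5.
Webster: P1 10, P2 4, P3 11, P4 4, P5 4, P6 5.
P3 gets 10 under Hamilton and 11 under Webster.

10 and 11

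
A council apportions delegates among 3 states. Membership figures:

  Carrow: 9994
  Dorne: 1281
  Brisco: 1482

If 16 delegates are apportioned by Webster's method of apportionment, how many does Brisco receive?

2

Standard divisor 12757/16 ≈ 797.312; standard quotas: Carrow 12.535, Dorne 1.607, Brisco 1.859.
Rounding to the nearest integer gives 13, 2, 2 = 17 seats, so the divisor must be adjusted.
With modified divisor 830: modified quotas Carrow 12.041, Dorne 1.543, Brisco 1.786.
Rounding to the nearest integer: Carrow 12, Dorne 2, Brisco 2 (total 16).
Brisco receives 2.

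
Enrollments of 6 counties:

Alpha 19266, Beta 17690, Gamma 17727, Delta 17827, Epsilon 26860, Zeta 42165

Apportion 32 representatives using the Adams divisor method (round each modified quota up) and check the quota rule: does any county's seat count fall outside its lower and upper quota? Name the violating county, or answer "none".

none

Standard quotas: Alpha 4.356, Beta 4.000, Gamma 4.008, Delta 4.031, Epsilon 6.073, Zeta 9.533.
Adams allocation: Alpha 5, Beta 4, Gamma 4, Delta 4, Epsilon 6, Zeta 9.
Every allocation lies between the lower and upper quota.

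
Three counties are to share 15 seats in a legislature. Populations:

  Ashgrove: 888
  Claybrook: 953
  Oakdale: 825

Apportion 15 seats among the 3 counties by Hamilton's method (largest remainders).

Total 2666; standard divisor 2666/15 ≈ 177.733.
Standard quotas: Ashgrove 4.996, Claybrook 5.362, Oakdale 4.642.
Lower quotas: Ashgrove 4, Claybrook 5, Oakdale 4 (sum 13, leaving 2 seats).
Remainders in descending order: Ashgrove 0.996, Oakdale 0.642, Claybrook 0.362.
The surplus seats go to Ashgrove, Oakdale.

Ashgrove: 5; Claybrook: 5; Oakdale: 5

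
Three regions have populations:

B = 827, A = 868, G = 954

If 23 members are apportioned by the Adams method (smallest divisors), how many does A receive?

Standard divisor 2649/23 ≈ 115.174; standard quotas: B 7.180, A 7.536, G 8.283.
Rounding up gives 8, 8, 9 = 25 seats, so the divisor must be adjusted.
With modified divisor 120: modified quotas B 6.892, A 7.233, G 7.950.
Rounding up: B 7, A 8, G 8 (total 23).
A receives 8.

8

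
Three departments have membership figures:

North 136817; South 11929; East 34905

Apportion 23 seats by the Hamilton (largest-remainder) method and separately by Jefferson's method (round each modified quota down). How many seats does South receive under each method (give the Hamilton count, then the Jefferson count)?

Hamilton: North 17, South 2, East 4.
Jefferson: North 18, South 1, East 4.
South gets 2 under Hamilton and 1 under Jefferson.

2 and 1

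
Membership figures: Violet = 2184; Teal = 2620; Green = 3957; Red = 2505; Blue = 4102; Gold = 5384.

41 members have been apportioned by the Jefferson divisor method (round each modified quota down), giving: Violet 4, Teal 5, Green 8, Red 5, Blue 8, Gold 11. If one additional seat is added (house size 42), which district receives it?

Priority for the next seat is population ÷ (current seats + 1).
Priorities: Violet 436.800, Teal 436.667, Green 439.667, Red 417.500, Blue 455.778, Gold 448.667.
Highest priority: Blue.

Blue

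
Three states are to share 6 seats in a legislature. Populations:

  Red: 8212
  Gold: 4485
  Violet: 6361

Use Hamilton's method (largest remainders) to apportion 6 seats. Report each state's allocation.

Total 19058; standard divisor 19058/6 ≈ 3176.333.
Standard quotas: Red 2.5854, Gold 1.4120, Violet 2.0026.
Lower quotas: Red 2, Gold 1, Violet 2 (sum 5, leaving 1 seat).
Remainders in descending order: Red 0.5854, Gold 0.4120, Violet 0.0026.
The surplus seat goes to Red.

Red 3; Gold 1; Violet 2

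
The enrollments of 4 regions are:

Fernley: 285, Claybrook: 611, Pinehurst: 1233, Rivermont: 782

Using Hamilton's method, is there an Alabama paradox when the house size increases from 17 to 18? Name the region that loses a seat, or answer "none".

none

At 17 seats: Fernley 2, Claybrook 4, Pinehurst 7, Rivermont 4.
At 18 seats: Fernley 2, Claybrook 4, Pinehurst 7, Rivermont 5.
No region's allocation decreased.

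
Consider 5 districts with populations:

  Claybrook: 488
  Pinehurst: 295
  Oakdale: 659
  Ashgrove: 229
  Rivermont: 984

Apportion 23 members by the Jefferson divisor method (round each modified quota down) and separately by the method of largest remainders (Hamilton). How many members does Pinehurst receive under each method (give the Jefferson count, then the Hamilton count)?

2 and 3

Jefferson: Claybrook 4, Pinehurst 2, Oakdale 6, Ashgrove 2, Rivermont 9.
Hamilton: Claybrook 4, Pinehurst 3, Oakdale 6, Ashgrove 2, Rivermont 8.
Pinehurst gets 2 under Jefferson and 3 under Hamilton.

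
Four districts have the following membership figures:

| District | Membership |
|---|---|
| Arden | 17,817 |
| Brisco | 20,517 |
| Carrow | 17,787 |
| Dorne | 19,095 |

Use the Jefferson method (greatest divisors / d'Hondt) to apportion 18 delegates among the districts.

Standard divisor 75216/18 ≈ 4178.667; standard quotas: Arden 4.264, Brisco 4.910, Carrow 4.257, Dorne 4.570.
Rounding down gives 4, 4, 4, 4 = 16 seats, so the divisor must be adjusted.
With modified divisor 3700: modified quotas Arden 4.815, Brisco 5.545, Carrow 4.807, Dorne 5.161.
Rounding down: Arden 4, Brisco 5, Carrow 4, Dorne 5 (total 18).

Arden 4, Brisco 5, Carrow 4, Dorne 5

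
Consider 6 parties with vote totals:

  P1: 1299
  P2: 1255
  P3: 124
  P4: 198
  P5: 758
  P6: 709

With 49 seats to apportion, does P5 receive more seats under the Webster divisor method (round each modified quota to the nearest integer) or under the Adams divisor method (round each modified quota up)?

Webster: P1 15, P2 14, P3 1, P4 2, P5 9, P6 8.
Adams: P1 14, P2 14, P3 2, P4 3, P5 8, P6 8.
P5 gets 9 under Webster and 8 under Adams.

Webster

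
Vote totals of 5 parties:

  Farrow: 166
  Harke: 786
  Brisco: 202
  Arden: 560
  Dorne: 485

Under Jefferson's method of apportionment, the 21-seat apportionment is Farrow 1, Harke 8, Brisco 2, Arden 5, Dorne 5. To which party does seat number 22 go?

Arden

Priority for the next seat is population ÷ (current seats + 1).
Priorities: Farrow 83.000, Harke 87.333, Brisco 67.333, Arden 93.333, Dorne 80.833.
Highest priority: Arden.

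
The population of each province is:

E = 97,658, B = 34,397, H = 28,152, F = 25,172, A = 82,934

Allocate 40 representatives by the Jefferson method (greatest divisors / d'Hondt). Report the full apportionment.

E: 15; B: 5; H: 4; F: 3; A: 13

Standard divisor 268313/40 ≈ 6707.825; standard quotas: E 14.559, B 5.128, H 4.197, F 3.753, A 12.364.
Rounding down gives 14, 5, 4, 3, 12 = 38 seats, so the divisor must be adjusted.
With modified divisor 6340: modified quotas E 15.403, B 5.425, H 4.440, F 3.970, A 13.081.
Rounding down: E 15, B 5, H 4, F 3, A 13 (total 40).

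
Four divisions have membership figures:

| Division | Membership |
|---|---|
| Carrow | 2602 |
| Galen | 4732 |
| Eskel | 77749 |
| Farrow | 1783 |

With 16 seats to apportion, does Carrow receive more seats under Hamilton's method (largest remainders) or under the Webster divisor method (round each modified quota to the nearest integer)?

Hamilton

Hamilton: Carrow 1, Galen 1, Eskel 14, Farrow 0.
Webster: Carrow 0, Galen 1, Eskel 15, Farrow 0.
Carrow gets 1 under Hamilton and 0 under Webster.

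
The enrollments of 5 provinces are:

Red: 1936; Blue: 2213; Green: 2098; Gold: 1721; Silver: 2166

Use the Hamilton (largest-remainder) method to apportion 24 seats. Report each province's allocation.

Standard divisor: 10134 ÷ 24 ≈ 422.25.
Standard quotas: Red 4.585, Blue 5.241, Green 4.969, Gold 4.076, Silver 5.130.
Lower quotas: Red 4, Blue 5, Green 4, Gold 4, Silver 5 (sum 22, leaving 2 seats).
Remainders in descending order: Green 0.969, Red 0.585, Blue 0.241, Silver 0.130, Gold 0.076.
Largest remainders: Green, Red receive the extra seats.

Red 5; Blue 5; Green 5; Gold 4; Silver 5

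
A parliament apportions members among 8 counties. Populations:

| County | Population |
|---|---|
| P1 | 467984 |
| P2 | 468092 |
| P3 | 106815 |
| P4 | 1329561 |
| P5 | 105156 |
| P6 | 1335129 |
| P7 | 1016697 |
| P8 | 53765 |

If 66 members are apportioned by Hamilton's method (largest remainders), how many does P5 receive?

1

Total 4883199; standard divisor 4883199/66 ≈ 73987.864.
Standard quotas: P1 6.3251, P2 6.3266, P3 1.4437, P4 17.9700, P5 1.4213, P6 18.0452, P7 13.7414, P8 0.7267.
Lower quotas: P1 6, P2 6, P3 1, P4 17, P5 1, P6 18, P7 13, P8 0 (sum 62, leaving 4 seats).
Remainders in descending order: P4 0.9700, P7 0.7414, P8 0.7267, P3 0.4437, P5 0.4213, P2 0.3266, P1 0.3251, P6 0.0452.
Largest remainders: P4, P7, P8, P3 receive the extra seats.
P5 receives 1.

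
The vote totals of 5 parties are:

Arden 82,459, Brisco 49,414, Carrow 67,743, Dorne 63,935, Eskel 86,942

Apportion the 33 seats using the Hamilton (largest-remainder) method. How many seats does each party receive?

The standard divisor is 350493/33 = 10621.
Standard quotas: Arden 7.7638, Brisco 4.6525, Carrow 6.3782, Dorne 6.0197, Eskel 8.1859.
Lower quotas: Arden 7, Brisco 4, Carrow 6, Dorne 6, Eskel 8 (sum 31, leaving 2 seats).
Remainders in descending order: Arden 0.7638, Brisco 0.6525, Carrow 0.3782, Eskel 0.1859, Dorne 0.0197.
Largest remainders: Arden, Brisco receive the extra seats.

Arden=8, Brisco=5, Carrow=6, Dorne=6, Eskel=8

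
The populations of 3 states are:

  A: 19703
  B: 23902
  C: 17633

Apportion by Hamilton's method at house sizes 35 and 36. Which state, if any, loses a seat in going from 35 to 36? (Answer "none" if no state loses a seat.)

At 35 seats: A 11, B 14, C 10.
At 36 seats: A 12, B 14, C 10.
No state's allocation decreased.

none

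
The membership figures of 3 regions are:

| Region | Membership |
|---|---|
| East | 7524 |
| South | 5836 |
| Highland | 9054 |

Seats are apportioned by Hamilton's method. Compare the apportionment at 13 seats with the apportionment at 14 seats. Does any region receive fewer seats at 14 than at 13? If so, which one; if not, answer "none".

At 13 seats: East 4, South 4, Highland 5.
At 14 seats: East 5, South 3, Highland 6.
South drops from 4 to 3.

South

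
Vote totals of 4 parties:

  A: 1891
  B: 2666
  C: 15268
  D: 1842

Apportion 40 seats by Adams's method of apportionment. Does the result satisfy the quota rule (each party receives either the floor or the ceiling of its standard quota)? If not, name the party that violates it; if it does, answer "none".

Standard quotas: A 3.491, B 4.922, C 28.187, D 3.401.
Adams allocation: A 4, B 5, C 27, D 4.
C has quota 28.187 (lower 28, upper 29) but receives 27 — outside the quota interval.

C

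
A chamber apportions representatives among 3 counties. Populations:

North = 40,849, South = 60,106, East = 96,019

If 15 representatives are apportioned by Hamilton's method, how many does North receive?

3

Standard divisor: 196974 ÷ 15 ≈ 13131.6.
Standard quotas: North 3.1107, South 4.5772, East 7.3121.
Lower quotas: North 3, South 4, East 7 (sum 14, leaving 1 seat).
Remainders in descending order: South 0.5772, East 0.3121, North 0.1107.
Largest remainder: South receives the extra seat.
North receives 3.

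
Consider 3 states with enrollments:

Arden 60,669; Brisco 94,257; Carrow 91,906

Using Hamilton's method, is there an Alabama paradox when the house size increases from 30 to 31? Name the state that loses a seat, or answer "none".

none

At 30 seats: Arden 7, Brisco 12, Carrow 11.
At 31 seats: Arden 8, Brisco 12, Carrow 11.
No state's allocation decreased.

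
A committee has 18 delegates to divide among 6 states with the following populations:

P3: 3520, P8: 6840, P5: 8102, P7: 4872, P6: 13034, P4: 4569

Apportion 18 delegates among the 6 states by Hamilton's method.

Standard divisor: 40937 ÷ 18 ≈ 2274.278.
Standard quotas: P3 1.5477, P8 3.0075, P5 3.5624, P7 2.1422, P6 5.7311, P4 2.0090.
Lower quotas: P3 1, P8 3, P5 3, P7 2, P6 5, P4 2 (sum 16, leaving 2 seats).
Remainders in descending order: P6 0.7311, P5 0.5624, P3 0.5477, P7 0.1422, P4 0.0090, P8 0.0075.
The surplus seats go to P6, P5.

P3 1, P8 3, P5 4, P7 2, P6 6, P4 2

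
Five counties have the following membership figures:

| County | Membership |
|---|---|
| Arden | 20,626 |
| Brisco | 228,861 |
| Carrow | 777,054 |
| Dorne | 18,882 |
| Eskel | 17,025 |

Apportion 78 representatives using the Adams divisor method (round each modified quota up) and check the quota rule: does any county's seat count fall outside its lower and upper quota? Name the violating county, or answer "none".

Carrow

Standard quotas: Arden 1.514, Brisco 16.802, Carrow 57.048, Dorne 1.386, Eskel 1.250.
Adams allocation: Arden 2, Brisco 17, Carrow 55, Dorne 2, Eskel 2.
Carrow has quota 57.048 (lower 57, upper 58) but receives 55 — outside the quota interval.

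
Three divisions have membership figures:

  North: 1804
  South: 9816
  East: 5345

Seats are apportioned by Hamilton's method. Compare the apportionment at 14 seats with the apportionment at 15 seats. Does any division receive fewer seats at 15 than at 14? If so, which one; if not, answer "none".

North

At 14 seats: North 2, South 8, East 4.
At 15 seats: North 1, South 9, East 5.
North drops from 2 to 1.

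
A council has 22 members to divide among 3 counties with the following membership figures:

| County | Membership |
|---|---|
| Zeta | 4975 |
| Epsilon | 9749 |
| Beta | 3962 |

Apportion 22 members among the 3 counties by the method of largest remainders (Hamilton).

Zeta: 6, Epsilon: 11, Beta: 5

Standard divisor: 18686 ÷ 22 ≈ 849.364.
Standard quotas: Zeta 5.8573, Epsilon 11.4780, Beta 4.6647.
Lower quotas: Zeta 5, Epsilon 11, Beta 4 (sum 20, leaving 2 seats).
Remainders in descending order: Zeta 0.8573, Beta 0.6647, Epsilon 0.4780.
The surplus seats go to Zeta, Beta.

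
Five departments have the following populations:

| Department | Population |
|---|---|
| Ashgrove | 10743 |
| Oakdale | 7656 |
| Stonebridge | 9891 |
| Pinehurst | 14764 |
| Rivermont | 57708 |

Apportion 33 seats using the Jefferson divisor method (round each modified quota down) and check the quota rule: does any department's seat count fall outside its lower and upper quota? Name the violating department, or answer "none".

Standard quotas: Ashgrove 3.518, Oakdale 2.507, Stonebridge 3.239, Pinehurst 4.835, Rivermont 18.900.
Jefferson allocation: Ashgrove 3, Oakdale 2, Stonebridge 3, Pinehurst 5, Rivermont 20.
Rivermont has quota 18.900 (lower 18, upper 19) but receives 20 — outside the quota interval.

Rivermont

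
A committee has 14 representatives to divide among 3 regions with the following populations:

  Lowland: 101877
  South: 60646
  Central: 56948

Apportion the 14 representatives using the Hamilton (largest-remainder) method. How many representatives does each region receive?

The standard divisor is 219471/14 ≈ 15676.5.
Standard quotas: Lowland 6.4987, South 3.8686, Central 3.6327.
Lower quotas: Lowland 6, South 3, Central 3 (sum 12, leaving 2 seats).
Remainders in descending order: South 0.8686, Central 0.6327, Lowland 0.4987.
Largest remainders: South, Central receive the extra seats.

Lowland: 6; South: 4; Central: 4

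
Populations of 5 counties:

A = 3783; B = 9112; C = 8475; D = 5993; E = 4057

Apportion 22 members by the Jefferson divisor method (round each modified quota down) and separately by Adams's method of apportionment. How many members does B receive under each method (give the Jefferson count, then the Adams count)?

7 and 6

Jefferson: A 2, B 7, C 6, D 4, E 3.
Adams: A 3, B 6, C 6, D 4, E 3.
B gets 7 under Jefferson and 6 under Adams.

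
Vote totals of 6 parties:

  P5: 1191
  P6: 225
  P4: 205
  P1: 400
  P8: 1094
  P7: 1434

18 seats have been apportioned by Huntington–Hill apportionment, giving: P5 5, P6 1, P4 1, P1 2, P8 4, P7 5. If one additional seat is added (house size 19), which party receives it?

P7

Priority for the next seat is population ÷ (√(s·(s+1))).
Priorities: P5 217.446, P6 159.099, P4 144.957, P1 163.299, P8 244.626, P7 261.811.
Highest priority: P7.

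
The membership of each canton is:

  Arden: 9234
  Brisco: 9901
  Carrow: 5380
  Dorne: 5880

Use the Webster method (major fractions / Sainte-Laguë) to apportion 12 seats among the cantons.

Arden: 4, Brisco: 4, Carrow: 2, Dorne: 2

Standard divisor 30395/12 ≈ 2532.917; standard quotas: Arden 3.646, Brisco 3.909, Carrow 2.124, Dorne 2.321.
Rounding to the nearest integer gives Arden 4, Brisco 4, Carrow 2, Dorne 2 — total 12, matching the house size, so no adjustment is needed.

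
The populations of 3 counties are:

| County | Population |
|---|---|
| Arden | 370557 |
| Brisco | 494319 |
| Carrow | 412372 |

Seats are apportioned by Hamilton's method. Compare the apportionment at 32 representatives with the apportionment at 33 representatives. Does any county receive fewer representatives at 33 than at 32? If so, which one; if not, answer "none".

none

At 32 seats: Arden 9, Brisco 13, Carrow 10.
At 33 seats: Arden 9, Brisco 13, Carrow 11.
No county's allocation decreased.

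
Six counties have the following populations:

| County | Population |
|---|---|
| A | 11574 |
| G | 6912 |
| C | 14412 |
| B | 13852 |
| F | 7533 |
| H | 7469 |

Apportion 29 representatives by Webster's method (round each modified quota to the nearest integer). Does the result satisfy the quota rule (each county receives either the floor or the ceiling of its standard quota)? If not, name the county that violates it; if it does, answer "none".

Standard quotas: A 5.435, G 3.246, C 6.768, B 6.505, F 3.538, H 3.508.
Webster allocation: A 5, G 3, C 7, B 6, F 4, H 4.
Every allocation lies between the lower and upper quota.

none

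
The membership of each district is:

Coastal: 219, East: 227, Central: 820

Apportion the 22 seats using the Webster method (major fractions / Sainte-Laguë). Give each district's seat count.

Coastal 4; East 4; Central 14

Standard divisor 1266/22 ≈ 57.545; standard quotas: Coastal 3.806, East 3.945, Central 14.250.
Rounding to the nearest integer gives Coastal 4, East 4, Central 14 — total 22, matching the house size, so no adjustment is needed.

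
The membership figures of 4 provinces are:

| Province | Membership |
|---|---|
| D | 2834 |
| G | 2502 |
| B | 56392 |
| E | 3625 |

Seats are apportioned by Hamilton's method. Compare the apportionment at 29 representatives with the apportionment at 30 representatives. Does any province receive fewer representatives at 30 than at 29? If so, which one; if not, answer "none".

At 29 seats: D 1, G 1, B 25, E 2.
At 30 seats: D 1, G 1, B 26, E 2.
No province's allocation decreased.

none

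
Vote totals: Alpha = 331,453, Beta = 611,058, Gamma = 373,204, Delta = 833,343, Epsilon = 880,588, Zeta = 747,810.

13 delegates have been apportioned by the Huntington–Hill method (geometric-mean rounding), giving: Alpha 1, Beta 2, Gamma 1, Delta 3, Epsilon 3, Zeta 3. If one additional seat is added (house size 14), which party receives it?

Priority for the next seat is population ÷ (√(s·(s+1))).
Priorities: Alpha 234372.664, Beta 249463.384, Gamma 263895.079, Delta 240565.403, Epsilon 254203.859, Zeta 215874.152.
Highest priority: Gamma.

Gamma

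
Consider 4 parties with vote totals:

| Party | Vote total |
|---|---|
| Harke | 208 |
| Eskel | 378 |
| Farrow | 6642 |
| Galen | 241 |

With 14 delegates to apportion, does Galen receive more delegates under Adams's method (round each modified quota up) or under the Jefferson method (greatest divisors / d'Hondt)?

Adams

Adams: Harke 1, Eskel 1, Farrow 11, Galen 1.
Jefferson: Harke 0, Eskel 0, Farrow 14, Galen 0.
Galen gets 1 under Adams and 0 under Jefferson.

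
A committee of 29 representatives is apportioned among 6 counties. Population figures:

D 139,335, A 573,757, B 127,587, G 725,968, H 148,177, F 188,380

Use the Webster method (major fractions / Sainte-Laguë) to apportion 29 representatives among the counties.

D 2, A 9, B 2, G 11, H 2, F 3

Standard divisor 1903204/29 ≈ 65627.724; standard quotas: D 2.123, A 8.743, B 1.944, G 11.062, H 2.258, F 2.870.
Rounding to the nearest integer gives D 2, A 9, B 2, G 11, H 2, F 3 — total 29, matching the house size, so no adjustment is needed.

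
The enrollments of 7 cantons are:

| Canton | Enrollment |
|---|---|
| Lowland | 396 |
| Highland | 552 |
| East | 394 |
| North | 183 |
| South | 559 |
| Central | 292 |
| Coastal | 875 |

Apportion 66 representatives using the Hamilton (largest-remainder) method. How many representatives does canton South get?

11

Total 3251; standard divisor 3251/66 ≈ 49.258.
Standard quotas: Lowland 8.039, Highland 11.206, East 7.999, North 3.715, South 11.349, Central 5.928, Coastal 17.764.
Lower quotas: Lowland 8, Highland 11, East 7, North 3, South 11, Central 5, Coastal 17 (sum 62, leaving 4 seats).
Remainders in descending order: East 0.999, Central 0.928, Coastal 0.764, North 0.715, South 0.349, Highland 0.206, Lowland 0.039.
The surplus seats go to East, Central, Coastal, North.
South receives 11.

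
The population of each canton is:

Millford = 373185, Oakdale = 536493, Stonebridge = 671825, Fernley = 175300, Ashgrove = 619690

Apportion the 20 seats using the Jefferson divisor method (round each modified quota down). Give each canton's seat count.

Standard divisor 2376493/20 ≈ 118824.65; standard quotas: Millford 3.141, Oakdale 4.515, Stonebridge 5.654, Fernley 1.475, Ashgrove 5.215.
Rounding down gives 3, 4, 5, 1, 5 = 18 seats, so the divisor must be adjusted.
With modified divisor 105300: modified quotas Millford 3.544, Oakdale 5.095, Stonebridge 6.380, Fernley 1.665, Ashgrove 5.885.
Rounding down: Millford 3, Oakdale 5, Stonebridge 6, Fernley 1, Ashgrove 5 (total 20).

Millford=3; Oakdale=5; Stonebridge=6; Fernley=1; Ashgrove=5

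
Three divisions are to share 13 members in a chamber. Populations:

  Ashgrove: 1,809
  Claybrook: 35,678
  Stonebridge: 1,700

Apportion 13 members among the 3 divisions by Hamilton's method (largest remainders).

Ashgrove=1, Claybrook=12, Stonebridge=0

Total 39187; standard divisor 39187/13 ≈ 3014.385.
Standard quotas: Ashgrove 0.6001, Claybrook 11.8359, Stonebridge 0.5640.
Lower quotas: Ashgrove 0, Claybrook 11, Stonebridge 0 (sum 11, leaving 2 seats).
Remainders in descending order: Claybrook 0.8359, Ashgrove 0.6001, Stonebridge 0.5640.
Largest remainders: Claybrook, Ashgrove receive the extra seats.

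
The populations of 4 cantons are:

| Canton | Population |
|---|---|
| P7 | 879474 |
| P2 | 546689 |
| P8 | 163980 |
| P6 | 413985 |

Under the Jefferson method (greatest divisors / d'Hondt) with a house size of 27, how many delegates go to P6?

Standard divisor 2004128/27 ≈ 74226.963; standard quotas: P7 11.848, P2 7.365, P8 2.209, P6 5.577.
Rounding down gives 11, 7, 2, 5 = 25 seats, so the divisor must be adjusted.
With modified divisor 68700: modified quotas P7 12.802, P2 7.958, P8 2.387, P6 6.026.
Rounding down: P7 12, P2 7, P8 2, P6 6 (total 27).
P6 receives 6.

6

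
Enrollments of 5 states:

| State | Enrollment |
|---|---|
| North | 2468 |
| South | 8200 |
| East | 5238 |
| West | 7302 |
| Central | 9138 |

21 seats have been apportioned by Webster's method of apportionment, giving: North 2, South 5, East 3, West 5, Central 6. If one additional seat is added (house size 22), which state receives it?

Priority for the next seat is population ÷ (current seats + 0.5).
Priorities: North 987.200, South 1490.909, East 1496.571, West 1327.636, Central 1405.846.
Highest priority: East.

East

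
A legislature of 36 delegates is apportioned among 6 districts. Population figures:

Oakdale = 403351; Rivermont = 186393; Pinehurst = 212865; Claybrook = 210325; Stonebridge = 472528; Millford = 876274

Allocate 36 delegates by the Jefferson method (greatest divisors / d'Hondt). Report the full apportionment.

Standard divisor 2361736/36 ≈ 65603.778; standard quotas: Oakdale 6.148, Rivermont 2.841, Pinehurst 3.245, Claybrook 3.206, Stonebridge 7.203, Millford 13.357.
Rounding down gives 6, 2, 3, 3, 7, 13 = 34 seats, so the divisor must be adjusted.
With modified divisor 60600: modified quotas Oakdale 6.656, Rivermont 3.076, Pinehurst 3.513, Claybrook 3.471, Stonebridge 7.797, Millford 14.460.
Rounding down: Oakdale 6, Rivermont 3, Pinehurst 3, Claybrook 3, Stonebridge 7, Millford 14 (total 36).

Oakdale 6, Rivermont 3, Pinehurst 3, Claybrook 3, Stonebridge 7, Millford 14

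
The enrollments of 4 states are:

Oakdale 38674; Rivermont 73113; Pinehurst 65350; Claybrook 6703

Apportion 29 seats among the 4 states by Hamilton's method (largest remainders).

Oakdale 6; Rivermont 12; Pinehurst 10; Claybrook 1

Standard divisor: 183840 ÷ 29 ≈ 6339.31.
Standard quotas: Oakdale 6.1007, Rivermont 11.5333, Pinehurst 10.3087, Claybrook 1.0574.
Lower quotas: Oakdale 6, Rivermont 11, Pinehurst 10, Claybrook 1 (sum 28, leaving 1 seat).
Remainders in descending order: Rivermont 0.5333, Pinehurst 0.3087, Oakdale 0.1007, Claybrook 0.0574.
The surplus seat goes to Rivermont.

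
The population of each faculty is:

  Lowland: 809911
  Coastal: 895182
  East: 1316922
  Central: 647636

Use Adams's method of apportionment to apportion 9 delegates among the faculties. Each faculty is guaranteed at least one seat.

Lowland=2, Coastal=2, East=3, Central=2

Standard divisor 3669651/9 ≈ 407739; standard quotas: Lowland 1.986, Coastal 2.195, East 3.230, Central 1.588.
Rounding up gives 2, 3, 4, 2 = 11 seats, so the divisor must be adjusted.
With modified divisor 547600: modified quotas Lowland 1.479, Coastal 1.635, East 2.405, Central 1.183.
Rounding up: Lowland 2, Coastal 2, East 3, Central 2 (total 9).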